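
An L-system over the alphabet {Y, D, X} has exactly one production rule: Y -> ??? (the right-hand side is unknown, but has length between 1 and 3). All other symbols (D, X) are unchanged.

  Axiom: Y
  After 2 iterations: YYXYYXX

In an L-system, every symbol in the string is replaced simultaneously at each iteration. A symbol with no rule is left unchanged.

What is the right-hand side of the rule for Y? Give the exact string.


Answer: YYX

Derivation:
Trying Y -> YYX:
  Step 0: Y
  Step 1: YYX
  Step 2: YYXYYXX
Matches the given result.


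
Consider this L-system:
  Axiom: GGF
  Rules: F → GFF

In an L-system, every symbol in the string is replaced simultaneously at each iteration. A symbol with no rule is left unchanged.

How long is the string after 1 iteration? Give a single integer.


Step 0: length = 3
Step 1: length = 5

Answer: 5


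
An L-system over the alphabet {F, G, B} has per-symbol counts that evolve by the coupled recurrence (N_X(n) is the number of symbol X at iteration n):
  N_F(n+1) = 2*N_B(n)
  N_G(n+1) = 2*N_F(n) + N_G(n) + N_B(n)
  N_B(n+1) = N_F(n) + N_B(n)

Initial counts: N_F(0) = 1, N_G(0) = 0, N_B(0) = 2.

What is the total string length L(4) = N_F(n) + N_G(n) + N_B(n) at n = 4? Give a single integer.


Answer: 128

Derivation:
Step 0: N_F=1, N_G=0, N_B=2, L=3
Step 1: N_F=4, N_G=4, N_B=3, L=11
Step 2: N_F=6, N_G=15, N_B=7, L=28
Step 3: N_F=14, N_G=34, N_B=13, L=61
Step 4: N_F=26, N_G=75, N_B=27, L=128


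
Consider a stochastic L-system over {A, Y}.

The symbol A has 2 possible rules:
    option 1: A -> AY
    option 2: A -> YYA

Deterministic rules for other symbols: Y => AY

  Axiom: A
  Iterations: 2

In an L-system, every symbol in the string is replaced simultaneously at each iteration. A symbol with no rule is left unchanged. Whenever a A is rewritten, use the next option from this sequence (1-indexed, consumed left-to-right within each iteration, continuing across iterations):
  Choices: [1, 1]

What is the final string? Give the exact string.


Step 0: A
Step 1: AY  (used choices [1])
Step 2: AYAY  (used choices [1])

Answer: AYAY


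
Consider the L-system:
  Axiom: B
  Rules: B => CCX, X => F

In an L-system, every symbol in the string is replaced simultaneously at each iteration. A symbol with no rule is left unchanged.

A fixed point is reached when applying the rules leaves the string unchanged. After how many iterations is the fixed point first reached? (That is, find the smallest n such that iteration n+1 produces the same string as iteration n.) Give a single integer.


Answer: 2

Derivation:
Step 0: B
Step 1: CCX
Step 2: CCF
Step 3: CCF  (unchanged — fixed point at step 2)


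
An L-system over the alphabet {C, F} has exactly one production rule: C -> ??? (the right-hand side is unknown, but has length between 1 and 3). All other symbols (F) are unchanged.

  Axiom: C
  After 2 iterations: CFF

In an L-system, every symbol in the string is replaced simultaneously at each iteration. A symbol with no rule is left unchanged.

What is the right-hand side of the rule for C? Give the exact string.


Trying C -> CF:
  Step 0: C
  Step 1: CF
  Step 2: CFF
Matches the given result.

Answer: CF


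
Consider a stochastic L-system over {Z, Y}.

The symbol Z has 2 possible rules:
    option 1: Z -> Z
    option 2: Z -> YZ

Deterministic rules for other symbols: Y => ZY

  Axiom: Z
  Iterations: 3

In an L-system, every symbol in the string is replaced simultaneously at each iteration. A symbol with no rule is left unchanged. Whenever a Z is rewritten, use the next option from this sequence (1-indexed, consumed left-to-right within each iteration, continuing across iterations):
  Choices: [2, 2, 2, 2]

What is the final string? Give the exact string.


Step 0: Z
Step 1: YZ  (used choices [2])
Step 2: ZYYZ  (used choices [2])
Step 3: YZZYZYYZ  (used choices [2, 2])

Answer: YZZYZYYZ


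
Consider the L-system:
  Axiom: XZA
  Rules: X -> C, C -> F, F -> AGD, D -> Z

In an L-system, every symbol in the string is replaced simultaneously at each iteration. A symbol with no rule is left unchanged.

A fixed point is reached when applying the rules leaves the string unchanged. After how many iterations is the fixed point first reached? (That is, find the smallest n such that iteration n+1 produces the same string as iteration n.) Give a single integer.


Step 0: XZA
Step 1: CZA
Step 2: FZA
Step 3: AGDZA
Step 4: AGZZA
Step 5: AGZZA  (unchanged — fixed point at step 4)

Answer: 4


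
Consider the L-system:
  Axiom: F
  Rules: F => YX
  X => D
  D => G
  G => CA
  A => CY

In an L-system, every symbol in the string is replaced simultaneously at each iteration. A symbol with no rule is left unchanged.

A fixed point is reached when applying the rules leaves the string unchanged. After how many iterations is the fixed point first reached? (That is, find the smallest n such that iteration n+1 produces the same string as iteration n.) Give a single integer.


Step 0: F
Step 1: YX
Step 2: YD
Step 3: YG
Step 4: YCA
Step 5: YCCY
Step 6: YCCY  (unchanged — fixed point at step 5)

Answer: 5


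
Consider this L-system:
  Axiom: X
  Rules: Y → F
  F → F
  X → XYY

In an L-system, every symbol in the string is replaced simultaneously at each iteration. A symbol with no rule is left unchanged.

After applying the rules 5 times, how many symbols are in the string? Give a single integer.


Answer: 11

Derivation:
Step 0: length = 1
Step 1: length = 3
Step 2: length = 5
Step 3: length = 7
Step 4: length = 9
Step 5: length = 11


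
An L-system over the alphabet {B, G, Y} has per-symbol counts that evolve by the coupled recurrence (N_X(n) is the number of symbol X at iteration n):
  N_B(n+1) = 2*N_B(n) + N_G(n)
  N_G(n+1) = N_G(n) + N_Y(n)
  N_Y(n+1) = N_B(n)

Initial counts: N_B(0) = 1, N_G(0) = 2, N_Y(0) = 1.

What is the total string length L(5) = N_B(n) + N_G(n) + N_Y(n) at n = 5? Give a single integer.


Answer: 244

Derivation:
Step 0: N_B=1, N_G=2, N_Y=1, L=4
Step 1: N_B=4, N_G=3, N_Y=1, L=8
Step 2: N_B=11, N_G=4, N_Y=4, L=19
Step 3: N_B=26, N_G=8, N_Y=11, L=45
Step 4: N_B=60, N_G=19, N_Y=26, L=105
Step 5: N_B=139, N_G=45, N_Y=60, L=244


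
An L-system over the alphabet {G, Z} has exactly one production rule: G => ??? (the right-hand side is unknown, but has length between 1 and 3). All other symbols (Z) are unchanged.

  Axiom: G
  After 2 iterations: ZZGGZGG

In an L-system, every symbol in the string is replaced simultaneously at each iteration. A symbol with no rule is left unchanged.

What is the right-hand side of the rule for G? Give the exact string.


Trying G => ZGG:
  Step 0: G
  Step 1: ZGG
  Step 2: ZZGGZGG
Matches the given result.

Answer: ZGG


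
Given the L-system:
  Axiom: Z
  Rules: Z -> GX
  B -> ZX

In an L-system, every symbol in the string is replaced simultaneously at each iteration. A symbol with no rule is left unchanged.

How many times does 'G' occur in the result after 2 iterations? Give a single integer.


Step 0: Z  (0 'G')
Step 1: GX  (1 'G')
Step 2: GX  (1 'G')

Answer: 1


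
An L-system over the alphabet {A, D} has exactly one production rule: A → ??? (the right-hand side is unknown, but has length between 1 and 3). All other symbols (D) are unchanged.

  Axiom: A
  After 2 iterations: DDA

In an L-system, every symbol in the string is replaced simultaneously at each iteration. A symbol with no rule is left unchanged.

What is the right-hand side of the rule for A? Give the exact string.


Answer: DA

Derivation:
Trying A → DA:
  Step 0: A
  Step 1: DA
  Step 2: DDA
Matches the given result.


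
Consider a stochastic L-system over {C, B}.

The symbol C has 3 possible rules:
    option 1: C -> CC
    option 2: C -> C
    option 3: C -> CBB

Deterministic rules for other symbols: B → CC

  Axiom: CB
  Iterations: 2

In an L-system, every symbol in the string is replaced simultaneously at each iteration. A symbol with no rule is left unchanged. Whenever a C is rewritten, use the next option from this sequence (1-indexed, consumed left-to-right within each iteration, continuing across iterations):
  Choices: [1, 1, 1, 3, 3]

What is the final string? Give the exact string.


Step 0: CB
Step 1: CCCC  (used choices [1])
Step 2: CCCCCBBCBB  (used choices [1, 1, 3, 3])

Answer: CCCCCBBCBB


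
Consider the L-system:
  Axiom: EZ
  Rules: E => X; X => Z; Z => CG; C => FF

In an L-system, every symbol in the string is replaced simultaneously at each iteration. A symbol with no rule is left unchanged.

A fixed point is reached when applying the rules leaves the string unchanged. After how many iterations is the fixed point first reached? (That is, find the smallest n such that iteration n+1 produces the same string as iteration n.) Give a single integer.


Step 0: EZ
Step 1: XCG
Step 2: ZFFG
Step 3: CGFFG
Step 4: FFGFFG
Step 5: FFGFFG  (unchanged — fixed point at step 4)

Answer: 4


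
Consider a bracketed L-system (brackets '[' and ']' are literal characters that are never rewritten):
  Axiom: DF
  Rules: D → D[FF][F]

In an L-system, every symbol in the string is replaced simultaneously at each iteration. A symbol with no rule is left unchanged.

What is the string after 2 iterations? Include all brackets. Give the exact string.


Answer: D[FF][F][FF][F]F

Derivation:
Step 0: DF
Step 1: D[FF][F]F
Step 2: D[FF][F][FF][F]F


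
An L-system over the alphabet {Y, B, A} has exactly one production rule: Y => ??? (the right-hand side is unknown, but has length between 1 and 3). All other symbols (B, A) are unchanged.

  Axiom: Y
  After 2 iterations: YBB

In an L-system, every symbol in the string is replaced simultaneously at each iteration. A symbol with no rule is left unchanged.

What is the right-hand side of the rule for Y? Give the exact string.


Trying Y => YB:
  Step 0: Y
  Step 1: YB
  Step 2: YBB
Matches the given result.

Answer: YB


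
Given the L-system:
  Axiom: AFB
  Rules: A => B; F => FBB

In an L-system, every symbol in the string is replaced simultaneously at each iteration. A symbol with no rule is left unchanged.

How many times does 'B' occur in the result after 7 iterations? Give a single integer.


Step 0: AFB  (1 'B')
Step 1: BFBBB  (4 'B')
Step 2: BFBBBBB  (6 'B')
Step 3: BFBBBBBBB  (8 'B')
Step 4: BFBBBBBBBBB  (10 'B')
Step 5: BFBBBBBBBBBBB  (12 'B')
Step 6: BFBBBBBBBBBBBBB  (14 'B')
Step 7: BFBBBBBBBBBBBBBBB  (16 'B')

Answer: 16


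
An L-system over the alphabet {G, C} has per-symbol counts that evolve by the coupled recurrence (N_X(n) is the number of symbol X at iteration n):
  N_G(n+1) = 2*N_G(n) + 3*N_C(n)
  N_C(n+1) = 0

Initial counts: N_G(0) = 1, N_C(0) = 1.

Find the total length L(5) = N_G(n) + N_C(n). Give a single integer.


Answer: 80

Derivation:
Step 0: N_G=1, N_C=1, L=2
Step 1: N_G=5, N_C=0, L=5
Step 2: N_G=10, N_C=0, L=10
Step 3: N_G=20, N_C=0, L=20
Step 4: N_G=40, N_C=0, L=40
Step 5: N_G=80, N_C=0, L=80


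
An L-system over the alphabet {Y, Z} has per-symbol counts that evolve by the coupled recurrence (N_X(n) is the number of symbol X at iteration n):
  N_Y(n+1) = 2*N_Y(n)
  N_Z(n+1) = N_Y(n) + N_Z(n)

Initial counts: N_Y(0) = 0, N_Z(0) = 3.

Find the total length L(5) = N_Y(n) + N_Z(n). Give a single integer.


Step 0: N_Y=0, N_Z=3, L=3
Step 1: N_Y=0, N_Z=3, L=3
Step 2: N_Y=0, N_Z=3, L=3
Step 3: N_Y=0, N_Z=3, L=3
Step 4: N_Y=0, N_Z=3, L=3
Step 5: N_Y=0, N_Z=3, L=3

Answer: 3


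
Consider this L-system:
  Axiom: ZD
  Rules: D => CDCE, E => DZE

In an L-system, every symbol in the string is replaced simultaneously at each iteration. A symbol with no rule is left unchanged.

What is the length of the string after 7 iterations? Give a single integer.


Answer: 320

Derivation:
Step 0: length = 2
Step 1: length = 5
Step 2: length = 10
Step 3: length = 20
Step 4: length = 40
Step 5: length = 80
Step 6: length = 160
Step 7: length = 320


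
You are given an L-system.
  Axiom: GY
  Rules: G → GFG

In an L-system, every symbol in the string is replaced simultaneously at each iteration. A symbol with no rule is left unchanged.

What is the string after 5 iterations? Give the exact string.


Step 0: GY
Step 1: GFGY
Step 2: GFGFGFGY
Step 3: GFGFGFGFGFGFGFGY
Step 4: GFGFGFGFGFGFGFGFGFGFGFGFGFGFGFGY
Step 5: GFGFGFGFGFGFGFGFGFGFGFGFGFGFGFGFGFGFGFGFGFGFGFGFGFGFGFGFGFGFGFGY

Answer: GFGFGFGFGFGFGFGFGFGFGFGFGFGFGFGFGFGFGFGFGFGFGFGFGFGFGFGFGFGFGFGY


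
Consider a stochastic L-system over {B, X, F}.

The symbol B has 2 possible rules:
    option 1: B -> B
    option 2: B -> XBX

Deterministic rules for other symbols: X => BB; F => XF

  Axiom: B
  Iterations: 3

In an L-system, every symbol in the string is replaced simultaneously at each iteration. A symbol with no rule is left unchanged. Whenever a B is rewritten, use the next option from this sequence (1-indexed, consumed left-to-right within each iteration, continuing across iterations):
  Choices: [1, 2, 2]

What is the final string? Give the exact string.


Answer: BBXBXBB

Derivation:
Step 0: B
Step 1: B  (used choices [1])
Step 2: XBX  (used choices [2])
Step 3: BBXBXBB  (used choices [2])


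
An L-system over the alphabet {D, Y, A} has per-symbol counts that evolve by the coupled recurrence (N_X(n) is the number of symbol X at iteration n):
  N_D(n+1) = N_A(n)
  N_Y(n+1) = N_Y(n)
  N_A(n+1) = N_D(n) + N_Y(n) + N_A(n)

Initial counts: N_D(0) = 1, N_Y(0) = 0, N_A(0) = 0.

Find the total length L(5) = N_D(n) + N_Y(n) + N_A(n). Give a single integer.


Step 0: N_D=1, N_Y=0, N_A=0, L=1
Step 1: N_D=0, N_Y=0, N_A=1, L=1
Step 2: N_D=1, N_Y=0, N_A=1, L=2
Step 3: N_D=1, N_Y=0, N_A=2, L=3
Step 4: N_D=2, N_Y=0, N_A=3, L=5
Step 5: N_D=3, N_Y=0, N_A=5, L=8

Answer: 8


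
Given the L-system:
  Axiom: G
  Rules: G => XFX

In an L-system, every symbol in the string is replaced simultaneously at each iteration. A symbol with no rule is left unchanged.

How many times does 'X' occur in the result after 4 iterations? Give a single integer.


Step 0: G  (0 'X')
Step 1: XFX  (2 'X')
Step 2: XFX  (2 'X')
Step 3: XFX  (2 'X')
Step 4: XFX  (2 'X')

Answer: 2


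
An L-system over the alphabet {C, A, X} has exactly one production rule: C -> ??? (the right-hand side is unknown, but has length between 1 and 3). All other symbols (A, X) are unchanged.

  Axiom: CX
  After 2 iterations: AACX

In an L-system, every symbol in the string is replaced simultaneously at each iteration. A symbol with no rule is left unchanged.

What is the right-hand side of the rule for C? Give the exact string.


Answer: AC

Derivation:
Trying C -> AC:
  Step 0: CX
  Step 1: ACX
  Step 2: AACX
Matches the given result.


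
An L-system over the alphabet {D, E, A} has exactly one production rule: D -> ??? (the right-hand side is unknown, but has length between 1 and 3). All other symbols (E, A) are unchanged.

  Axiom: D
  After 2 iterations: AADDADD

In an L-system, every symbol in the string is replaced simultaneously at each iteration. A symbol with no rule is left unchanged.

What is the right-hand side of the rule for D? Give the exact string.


Answer: ADD

Derivation:
Trying D -> ADD:
  Step 0: D
  Step 1: ADD
  Step 2: AADDADD
Matches the given result.


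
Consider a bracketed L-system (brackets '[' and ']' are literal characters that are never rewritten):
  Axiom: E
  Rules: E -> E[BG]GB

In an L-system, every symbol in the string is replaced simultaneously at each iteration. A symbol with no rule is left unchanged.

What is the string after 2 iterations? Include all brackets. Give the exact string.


Step 0: E
Step 1: E[BG]GB
Step 2: E[BG]GB[BG]GB

Answer: E[BG]GB[BG]GB


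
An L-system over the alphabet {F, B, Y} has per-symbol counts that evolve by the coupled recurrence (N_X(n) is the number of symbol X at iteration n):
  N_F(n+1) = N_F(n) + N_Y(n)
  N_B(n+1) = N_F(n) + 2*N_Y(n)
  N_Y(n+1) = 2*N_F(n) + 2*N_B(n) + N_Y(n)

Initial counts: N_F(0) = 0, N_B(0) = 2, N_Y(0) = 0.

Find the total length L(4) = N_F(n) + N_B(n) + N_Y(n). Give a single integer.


Step 0: N_F=0, N_B=2, N_Y=0, L=2
Step 1: N_F=0, N_B=0, N_Y=4, L=4
Step 2: N_F=4, N_B=8, N_Y=4, L=16
Step 3: N_F=8, N_B=12, N_Y=28, L=48
Step 4: N_F=36, N_B=64, N_Y=68, L=168

Answer: 168


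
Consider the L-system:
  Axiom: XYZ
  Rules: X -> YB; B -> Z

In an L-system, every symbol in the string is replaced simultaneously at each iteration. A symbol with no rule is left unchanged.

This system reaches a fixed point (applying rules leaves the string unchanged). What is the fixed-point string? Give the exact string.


Answer: YZYZ

Derivation:
Step 0: XYZ
Step 1: YBYZ
Step 2: YZYZ
Step 3: YZYZ  (unchanged — fixed point at step 2)


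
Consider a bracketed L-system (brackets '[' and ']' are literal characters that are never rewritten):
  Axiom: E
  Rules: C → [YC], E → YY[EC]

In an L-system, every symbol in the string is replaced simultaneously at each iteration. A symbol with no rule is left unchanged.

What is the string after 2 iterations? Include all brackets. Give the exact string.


Answer: YY[YY[EC][YC]]

Derivation:
Step 0: E
Step 1: YY[EC]
Step 2: YY[YY[EC][YC]]


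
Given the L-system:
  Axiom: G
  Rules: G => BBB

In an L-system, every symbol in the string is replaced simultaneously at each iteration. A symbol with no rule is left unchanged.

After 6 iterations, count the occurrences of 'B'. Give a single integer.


Answer: 3

Derivation:
Step 0: G  (0 'B')
Step 1: BBB  (3 'B')
Step 2: BBB  (3 'B')
Step 3: BBB  (3 'B')
Step 4: BBB  (3 'B')
Step 5: BBB  (3 'B')
Step 6: BBB  (3 'B')


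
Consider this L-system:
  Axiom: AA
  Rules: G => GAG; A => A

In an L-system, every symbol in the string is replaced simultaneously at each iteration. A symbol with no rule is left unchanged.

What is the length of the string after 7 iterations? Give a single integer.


Step 0: length = 2
Step 1: length = 2
Step 2: length = 2
Step 3: length = 2
Step 4: length = 2
Step 5: length = 2
Step 6: length = 2
Step 7: length = 2

Answer: 2


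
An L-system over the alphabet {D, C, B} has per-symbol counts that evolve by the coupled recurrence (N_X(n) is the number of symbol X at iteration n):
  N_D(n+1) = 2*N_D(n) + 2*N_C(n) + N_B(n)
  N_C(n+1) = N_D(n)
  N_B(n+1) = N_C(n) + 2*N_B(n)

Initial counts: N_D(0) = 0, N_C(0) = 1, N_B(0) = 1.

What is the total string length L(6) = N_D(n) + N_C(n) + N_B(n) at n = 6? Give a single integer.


Step 0: N_D=0, N_C=1, N_B=1, L=2
Step 1: N_D=3, N_C=0, N_B=3, L=6
Step 2: N_D=9, N_C=3, N_B=6, L=18
Step 3: N_D=30, N_C=9, N_B=15, L=54
Step 4: N_D=93, N_C=30, N_B=39, L=162
Step 5: N_D=285, N_C=93, N_B=108, L=486
Step 6: N_D=864, N_C=285, N_B=309, L=1458

Answer: 1458


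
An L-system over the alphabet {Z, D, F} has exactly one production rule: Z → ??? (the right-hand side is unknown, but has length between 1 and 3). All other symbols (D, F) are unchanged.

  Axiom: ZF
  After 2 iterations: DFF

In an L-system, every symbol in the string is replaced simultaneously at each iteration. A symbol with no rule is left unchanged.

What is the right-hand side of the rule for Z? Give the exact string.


Answer: DF

Derivation:
Trying Z → DF:
  Step 0: ZF
  Step 1: DFF
  Step 2: DFF
Matches the given result.


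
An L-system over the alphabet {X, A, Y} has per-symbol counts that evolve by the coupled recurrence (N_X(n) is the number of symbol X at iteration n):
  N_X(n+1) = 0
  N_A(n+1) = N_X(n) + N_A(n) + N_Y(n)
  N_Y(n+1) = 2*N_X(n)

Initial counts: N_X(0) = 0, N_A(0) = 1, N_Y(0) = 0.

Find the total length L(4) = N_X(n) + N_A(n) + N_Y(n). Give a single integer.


Answer: 1

Derivation:
Step 0: N_X=0, N_A=1, N_Y=0, L=1
Step 1: N_X=0, N_A=1, N_Y=0, L=1
Step 2: N_X=0, N_A=1, N_Y=0, L=1
Step 3: N_X=0, N_A=1, N_Y=0, L=1
Step 4: N_X=0, N_A=1, N_Y=0, L=1


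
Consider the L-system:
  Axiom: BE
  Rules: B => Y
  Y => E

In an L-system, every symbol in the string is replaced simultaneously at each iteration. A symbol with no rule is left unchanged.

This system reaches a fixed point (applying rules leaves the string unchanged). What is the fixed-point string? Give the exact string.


Step 0: BE
Step 1: YE
Step 2: EE
Step 3: EE  (unchanged — fixed point at step 2)

Answer: EE


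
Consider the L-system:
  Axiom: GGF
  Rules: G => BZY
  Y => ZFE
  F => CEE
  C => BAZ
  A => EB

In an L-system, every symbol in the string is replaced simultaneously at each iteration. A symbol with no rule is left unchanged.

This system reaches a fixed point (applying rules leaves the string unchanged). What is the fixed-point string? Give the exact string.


Step 0: GGF
Step 1: BZYBZYCEE
Step 2: BZZFEBZZFEBAZEE
Step 3: BZZCEEEBZZCEEEBEBZEE
Step 4: BZZBAZEEEBZZBAZEEEBEBZEE
Step 5: BZZBEBZEEEBZZBEBZEEEBEBZEE
Step 6: BZZBEBZEEEBZZBEBZEEEBEBZEE  (unchanged — fixed point at step 5)

Answer: BZZBEBZEEEBZZBEBZEEEBEBZEE


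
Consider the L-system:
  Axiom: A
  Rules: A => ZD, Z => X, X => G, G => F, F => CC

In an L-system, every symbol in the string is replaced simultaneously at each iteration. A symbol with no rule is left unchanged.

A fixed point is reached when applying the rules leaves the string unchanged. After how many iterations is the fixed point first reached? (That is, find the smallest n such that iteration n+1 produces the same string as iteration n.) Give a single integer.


Answer: 5

Derivation:
Step 0: A
Step 1: ZD
Step 2: XD
Step 3: GD
Step 4: FD
Step 5: CCD
Step 6: CCD  (unchanged — fixed point at step 5)


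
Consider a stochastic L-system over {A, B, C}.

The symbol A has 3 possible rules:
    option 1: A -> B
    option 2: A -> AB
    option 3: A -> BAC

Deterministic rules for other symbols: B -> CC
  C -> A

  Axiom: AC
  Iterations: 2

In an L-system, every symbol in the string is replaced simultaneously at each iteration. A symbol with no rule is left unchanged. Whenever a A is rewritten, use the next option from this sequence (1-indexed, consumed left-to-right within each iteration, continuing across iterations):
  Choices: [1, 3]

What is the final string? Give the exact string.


Answer: CCBAC

Derivation:
Step 0: AC
Step 1: BA  (used choices [1])
Step 2: CCBAC  (used choices [3])


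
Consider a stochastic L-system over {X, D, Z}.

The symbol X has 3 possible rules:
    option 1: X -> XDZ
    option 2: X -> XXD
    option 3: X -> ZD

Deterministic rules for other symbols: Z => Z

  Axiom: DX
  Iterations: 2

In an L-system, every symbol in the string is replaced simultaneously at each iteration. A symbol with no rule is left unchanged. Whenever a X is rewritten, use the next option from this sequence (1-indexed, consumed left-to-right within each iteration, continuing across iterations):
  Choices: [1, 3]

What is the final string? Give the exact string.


Step 0: DX
Step 1: DXDZ  (used choices [1])
Step 2: DZDDZ  (used choices [3])

Answer: DZDDZ


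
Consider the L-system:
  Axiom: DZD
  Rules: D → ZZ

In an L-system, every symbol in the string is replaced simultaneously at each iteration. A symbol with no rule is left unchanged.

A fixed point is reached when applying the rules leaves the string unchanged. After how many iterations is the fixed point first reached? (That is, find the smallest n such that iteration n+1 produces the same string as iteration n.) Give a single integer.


Answer: 1

Derivation:
Step 0: DZD
Step 1: ZZZZZ
Step 2: ZZZZZ  (unchanged — fixed point at step 1)


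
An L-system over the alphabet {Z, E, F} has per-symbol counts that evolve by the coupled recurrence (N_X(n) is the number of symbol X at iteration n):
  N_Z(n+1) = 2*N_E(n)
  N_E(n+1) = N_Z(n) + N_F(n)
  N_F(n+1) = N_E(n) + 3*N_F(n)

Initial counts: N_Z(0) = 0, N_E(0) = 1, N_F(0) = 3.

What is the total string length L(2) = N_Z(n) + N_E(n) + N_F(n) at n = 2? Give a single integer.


Answer: 51

Derivation:
Step 0: N_Z=0, N_E=1, N_F=3, L=4
Step 1: N_Z=2, N_E=3, N_F=10, L=15
Step 2: N_Z=6, N_E=12, N_F=33, L=51


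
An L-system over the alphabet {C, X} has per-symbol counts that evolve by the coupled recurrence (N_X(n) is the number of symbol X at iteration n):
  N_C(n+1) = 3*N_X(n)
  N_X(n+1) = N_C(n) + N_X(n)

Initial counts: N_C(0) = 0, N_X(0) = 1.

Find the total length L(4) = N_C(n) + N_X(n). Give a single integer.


Answer: 40

Derivation:
Step 0: N_C=0, N_X=1, L=1
Step 1: N_C=3, N_X=1, L=4
Step 2: N_C=3, N_X=4, L=7
Step 3: N_C=12, N_X=7, L=19
Step 4: N_C=21, N_X=19, L=40


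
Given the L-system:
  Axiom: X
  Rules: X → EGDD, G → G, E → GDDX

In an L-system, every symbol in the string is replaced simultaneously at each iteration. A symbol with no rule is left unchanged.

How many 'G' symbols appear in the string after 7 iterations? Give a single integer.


Step 0: X  (0 'G')
Step 1: EGDD  (1 'G')
Step 2: GDDXGDD  (2 'G')
Step 3: GDDEGDDGDD  (3 'G')
Step 4: GDDGDDXGDDGDD  (4 'G')
Step 5: GDDGDDEGDDGDDGDD  (5 'G')
Step 6: GDDGDDGDDXGDDGDDGDD  (6 'G')
Step 7: GDDGDDGDDEGDDGDDGDDGDD  (7 'G')

Answer: 7


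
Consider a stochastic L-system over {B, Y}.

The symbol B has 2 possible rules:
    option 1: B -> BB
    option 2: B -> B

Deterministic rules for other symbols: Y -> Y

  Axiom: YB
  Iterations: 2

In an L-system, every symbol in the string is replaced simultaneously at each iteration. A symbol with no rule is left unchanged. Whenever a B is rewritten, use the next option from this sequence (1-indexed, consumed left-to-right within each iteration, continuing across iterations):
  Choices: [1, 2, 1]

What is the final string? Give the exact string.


Step 0: YB
Step 1: YBB  (used choices [1])
Step 2: YBBB  (used choices [2, 1])

Answer: YBBB


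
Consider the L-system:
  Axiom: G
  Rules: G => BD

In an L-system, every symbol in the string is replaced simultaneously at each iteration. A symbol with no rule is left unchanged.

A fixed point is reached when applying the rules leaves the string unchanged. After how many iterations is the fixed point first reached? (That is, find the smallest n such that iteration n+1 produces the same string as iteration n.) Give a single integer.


Answer: 1

Derivation:
Step 0: G
Step 1: BD
Step 2: BD  (unchanged — fixed point at step 1)


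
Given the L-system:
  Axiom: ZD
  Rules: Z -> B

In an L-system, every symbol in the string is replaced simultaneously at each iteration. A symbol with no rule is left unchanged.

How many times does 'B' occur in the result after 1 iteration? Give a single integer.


Answer: 1

Derivation:
Step 0: ZD  (0 'B')
Step 1: BD  (1 'B')


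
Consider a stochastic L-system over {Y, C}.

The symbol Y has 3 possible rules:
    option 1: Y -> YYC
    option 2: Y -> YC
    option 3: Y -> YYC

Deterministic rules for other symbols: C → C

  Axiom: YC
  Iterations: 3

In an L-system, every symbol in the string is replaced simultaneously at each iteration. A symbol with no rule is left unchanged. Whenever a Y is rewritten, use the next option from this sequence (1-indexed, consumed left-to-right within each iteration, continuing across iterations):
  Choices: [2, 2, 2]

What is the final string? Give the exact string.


Answer: YCCCC

Derivation:
Step 0: YC
Step 1: YCC  (used choices [2])
Step 2: YCCC  (used choices [2])
Step 3: YCCCC  (used choices [2])


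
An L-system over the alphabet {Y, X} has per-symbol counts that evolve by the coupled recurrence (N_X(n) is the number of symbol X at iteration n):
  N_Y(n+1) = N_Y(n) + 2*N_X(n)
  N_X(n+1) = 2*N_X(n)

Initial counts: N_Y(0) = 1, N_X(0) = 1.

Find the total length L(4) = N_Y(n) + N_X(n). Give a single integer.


Answer: 47

Derivation:
Step 0: N_Y=1, N_X=1, L=2
Step 1: N_Y=3, N_X=2, L=5
Step 2: N_Y=7, N_X=4, L=11
Step 3: N_Y=15, N_X=8, L=23
Step 4: N_Y=31, N_X=16, L=47


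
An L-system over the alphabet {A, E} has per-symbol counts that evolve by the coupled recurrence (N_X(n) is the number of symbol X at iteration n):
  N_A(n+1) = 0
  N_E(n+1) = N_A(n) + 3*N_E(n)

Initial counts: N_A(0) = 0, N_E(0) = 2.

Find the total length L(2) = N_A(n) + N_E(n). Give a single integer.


Answer: 18

Derivation:
Step 0: N_A=0, N_E=2, L=2
Step 1: N_A=0, N_E=6, L=6
Step 2: N_A=0, N_E=18, L=18


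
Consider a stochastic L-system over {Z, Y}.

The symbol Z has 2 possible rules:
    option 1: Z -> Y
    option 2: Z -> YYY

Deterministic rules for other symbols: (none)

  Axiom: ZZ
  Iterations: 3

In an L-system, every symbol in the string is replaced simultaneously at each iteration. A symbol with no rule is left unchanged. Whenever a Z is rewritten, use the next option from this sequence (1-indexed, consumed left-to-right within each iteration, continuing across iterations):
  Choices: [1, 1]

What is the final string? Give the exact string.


Step 0: ZZ
Step 1: YY  (used choices [1, 1])
Step 2: YY  (used choices [])
Step 3: YY  (used choices [])

Answer: YY


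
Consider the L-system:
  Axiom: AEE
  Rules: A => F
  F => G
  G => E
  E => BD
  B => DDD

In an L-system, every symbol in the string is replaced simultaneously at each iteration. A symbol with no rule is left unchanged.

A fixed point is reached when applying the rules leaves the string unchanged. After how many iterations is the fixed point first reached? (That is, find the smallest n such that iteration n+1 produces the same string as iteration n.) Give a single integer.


Step 0: AEE
Step 1: FBDBD
Step 2: GDDDDDDDD
Step 3: EDDDDDDDD
Step 4: BDDDDDDDDD
Step 5: DDDDDDDDDDDD
Step 6: DDDDDDDDDDDD  (unchanged — fixed point at step 5)

Answer: 5


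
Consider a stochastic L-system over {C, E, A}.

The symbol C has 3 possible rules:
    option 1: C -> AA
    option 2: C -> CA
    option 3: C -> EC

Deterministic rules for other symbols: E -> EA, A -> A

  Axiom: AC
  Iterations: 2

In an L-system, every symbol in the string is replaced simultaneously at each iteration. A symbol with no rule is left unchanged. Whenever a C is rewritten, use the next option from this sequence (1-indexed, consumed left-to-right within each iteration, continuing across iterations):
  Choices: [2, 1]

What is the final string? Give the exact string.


Step 0: AC
Step 1: ACA  (used choices [2])
Step 2: AAAA  (used choices [1])

Answer: AAAA


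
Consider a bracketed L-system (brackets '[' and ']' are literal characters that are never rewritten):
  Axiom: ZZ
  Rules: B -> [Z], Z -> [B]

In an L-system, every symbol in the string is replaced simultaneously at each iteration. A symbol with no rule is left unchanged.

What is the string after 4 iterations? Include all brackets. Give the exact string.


Step 0: ZZ
Step 1: [B][B]
Step 2: [[Z]][[Z]]
Step 3: [[[B]]][[[B]]]
Step 4: [[[[Z]]]][[[[Z]]]]

Answer: [[[[Z]]]][[[[Z]]]]


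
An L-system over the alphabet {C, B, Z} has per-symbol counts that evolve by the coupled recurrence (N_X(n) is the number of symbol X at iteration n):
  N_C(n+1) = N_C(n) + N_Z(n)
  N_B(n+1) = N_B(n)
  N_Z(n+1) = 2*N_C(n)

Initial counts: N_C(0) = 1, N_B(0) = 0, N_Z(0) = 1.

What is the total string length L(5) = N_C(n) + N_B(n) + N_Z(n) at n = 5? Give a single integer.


Step 0: N_C=1, N_B=0, N_Z=1, L=2
Step 1: N_C=2, N_B=0, N_Z=2, L=4
Step 2: N_C=4, N_B=0, N_Z=4, L=8
Step 3: N_C=8, N_B=0, N_Z=8, L=16
Step 4: N_C=16, N_B=0, N_Z=16, L=32
Step 5: N_C=32, N_B=0, N_Z=32, L=64

Answer: 64


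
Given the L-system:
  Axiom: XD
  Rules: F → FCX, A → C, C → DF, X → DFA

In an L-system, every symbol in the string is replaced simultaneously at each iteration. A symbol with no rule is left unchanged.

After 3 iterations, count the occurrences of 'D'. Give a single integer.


Step 0: XD  (1 'D')
Step 1: DFAD  (2 'D')
Step 2: DFCXCD  (2 'D')
Step 3: DFCXDFDFADFD  (5 'D')

Answer: 5


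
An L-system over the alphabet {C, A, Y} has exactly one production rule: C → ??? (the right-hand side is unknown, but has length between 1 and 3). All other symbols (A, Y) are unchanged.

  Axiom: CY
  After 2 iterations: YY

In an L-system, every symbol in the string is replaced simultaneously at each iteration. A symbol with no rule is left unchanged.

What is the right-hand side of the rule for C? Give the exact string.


Answer: Y

Derivation:
Trying C → Y:
  Step 0: CY
  Step 1: YY
  Step 2: YY
Matches the given result.


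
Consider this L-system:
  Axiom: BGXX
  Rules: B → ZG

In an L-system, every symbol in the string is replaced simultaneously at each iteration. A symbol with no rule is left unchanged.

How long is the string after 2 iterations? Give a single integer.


Step 0: length = 4
Step 1: length = 5
Step 2: length = 5

Answer: 5


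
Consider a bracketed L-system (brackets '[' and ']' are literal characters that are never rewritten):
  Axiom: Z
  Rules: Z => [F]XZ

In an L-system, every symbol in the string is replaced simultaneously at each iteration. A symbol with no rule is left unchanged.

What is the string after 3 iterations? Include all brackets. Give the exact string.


Answer: [F]X[F]X[F]XZ

Derivation:
Step 0: Z
Step 1: [F]XZ
Step 2: [F]X[F]XZ
Step 3: [F]X[F]X[F]XZ


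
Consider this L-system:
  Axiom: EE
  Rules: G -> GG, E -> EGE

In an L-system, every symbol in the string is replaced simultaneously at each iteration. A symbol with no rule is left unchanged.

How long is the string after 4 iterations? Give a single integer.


Step 0: length = 2
Step 1: length = 6
Step 2: length = 16
Step 3: length = 40
Step 4: length = 96

Answer: 96


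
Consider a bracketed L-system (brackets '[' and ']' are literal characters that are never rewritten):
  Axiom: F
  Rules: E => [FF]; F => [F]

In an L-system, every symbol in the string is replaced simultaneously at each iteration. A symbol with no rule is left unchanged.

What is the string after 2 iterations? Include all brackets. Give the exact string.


Answer: [[F]]

Derivation:
Step 0: F
Step 1: [F]
Step 2: [[F]]


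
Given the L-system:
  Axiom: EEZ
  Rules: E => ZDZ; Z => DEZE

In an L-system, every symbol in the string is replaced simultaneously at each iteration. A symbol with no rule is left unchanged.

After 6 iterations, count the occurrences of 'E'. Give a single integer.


Answer: 362

Derivation:
Final string: DDDEZEDDEZEDZDZDEZEZDZDEZEDDEZEDDDEZEDDEZEDZDZDEZEZDZDEZEDDEZEDDZDZDEZEZDZDDZDZDEZEZDZDDEZEDDEZEDZDZDEZEZDZDEZEDDEZEDZDZDEZEZDZDDZDZDEZEZDZDDEZEDDEZEDZDZDEZEZDZDEZEDDEZEDDDEZEDDEZEDZDZDEZEZDZDEZEDDEZEDDDDEZEDDEZEDZDZDEZEZDZDEZEDDEZEDDDEZEDDEZEDZDZDEZEZDZDEZEDDEZEDDZDZDEZEZDZDDZDZDEZEZDZDDEZEDDEZEDZDZDEZEZDZDEZEDDEZEDZDZDEZEZDZDDZDZDEZEZDZDDEZEDDEZEDZDZDEZEZDZDEZEDDEZEDDDEZEDDEZEDZDZDEZEZDZDEZEDDEZEDDDEZEDDEZEDZDZDEZEZDZDEZEDDEZEDDDEZEDDEZEDZDZDEZEZDZDEZEDDEZEDDZDZDEZEZDZDDZDZDEZEZDZDDEZEDDEZEDZDZDEZEZDZDEZEDDEZEDZDZDEZEZDZDDZDZDEZEZDZDDEZEDDEZEDZDZDEZEZDZDEZEDDEZEDDDEZEDDEZEDZDZDEZEZDZDEZEDDEZEDDDDEZEDDEZEDZDZDEZEZDZDEZEDDEZEDDDEZEDDEZEDZDZDEZEZDZDEZEDDEZEDDZDZDEZEZDZDDZDZDEZEZDZDDEZEDDEZEDZDZDEZEZDZDEZEDDEZEDZDZDEZEZDZDDZDZDEZEZDZDDEZEDDEZEDZDZDEZEZDZDEZEDDEZEDDDEZEDDEZEDZDZDEZEZDZDEZEDDEZEDDDZDZDEZEZDZDDZDZDEZEZDZDDEZEDDEZEDZDZDEZEZDZDEZEDDEZEDZDZDEZEZDZDDZDZDEZEZDZDDDZDZDEZEZDZDDZDZDEZEZDZDDEZEDDEZEDZDZDEZEZDZDEZEDDEZEDZDZDEZEZDZDDZDZDEZEZDZDDDEZEDDEZEDZDZDEZEZDZDEZEDDEZEDDDEZEDDEZEDZDZDEZEZDZDEZEDDEZEDDZDZDEZEZDZDDZDZDEZEZDZDDEZEDDEZEDZDZDEZEZDZDEZEDDEZEDZDZDEZEZDZDDZDZDEZEZDZDDEZEDDEZEDZDZDEZEZDZDEZEDDEZEDDDEZEDDEZEDZDZDEZEZDZDEZEDDEZEDDZDZDEZEZDZDDZDZDEZEZDZDDEZEDDEZEDZDZDEZEZDZDEZEDDEZEDZDZDEZEZDZDDZDZDEZEZDZDDDZDZDEZEZDZDDZDZDEZEZDZDDEZEDDEZEDZDZDEZEZDZDEZEDDEZEDZDZDEZEZDZDDZDZDEZEZDZ
Count of 'E': 362


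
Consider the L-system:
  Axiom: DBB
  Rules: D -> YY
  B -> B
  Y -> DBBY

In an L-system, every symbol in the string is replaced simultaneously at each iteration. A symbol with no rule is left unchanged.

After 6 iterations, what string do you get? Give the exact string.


Answer: DBBYDBBYBBYYBBDBBYDBBYDBBYBBYYBBDBBYBBYYBBDBBYYYBBDBBYBBDBBYDBBYBBYYBBDBBYDBBYDBBYBBYYBBDBBYDBBYDBBYBBYYBBDBBYBBYYBBDBBYYYBBDBBYBBDBBYDBBYBBYYBBDBBYBB

Derivation:
Step 0: DBB
Step 1: YYBB
Step 2: DBBYDBBYBB
Step 3: YYBBDBBYYYBBDBBYBB
Step 4: DBBYDBBYBBYYBBDBBYDBBYDBBYBBYYBBDBBYBB
Step 5: YYBBDBBYYYBBDBBYBBDBBYDBBYBBYYBBDBBYYYBBDBBYYYBBDBBYBBDBBYDBBYBBYYBBDBBYBB
Step 6: DBBYDBBYBBYYBBDBBYDBBYDBBYBBYYBBDBBYBBYYBBDBBYYYBBDBBYBBDBBYDBBYBBYYBBDBBYDBBYDBBYBBYYBBDBBYDBBYDBBYBBYYBBDBBYBBYYBBDBBYYYBBDBBYBBDBBYDBBYBBYYBBDBBYBB


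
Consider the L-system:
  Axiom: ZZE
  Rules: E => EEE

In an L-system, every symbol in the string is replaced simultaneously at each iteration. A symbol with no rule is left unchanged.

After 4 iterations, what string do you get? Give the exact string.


Step 0: ZZE
Step 1: ZZEEE
Step 2: ZZEEEEEEEEE
Step 3: ZZEEEEEEEEEEEEEEEEEEEEEEEEEEE
Step 4: ZZEEEEEEEEEEEEEEEEEEEEEEEEEEEEEEEEEEEEEEEEEEEEEEEEEEEEEEEEEEEEEEEEEEEEEEEEEEEEEEEEE

Answer: ZZEEEEEEEEEEEEEEEEEEEEEEEEEEEEEEEEEEEEEEEEEEEEEEEEEEEEEEEEEEEEEEEEEEEEEEEEEEEEEEEEE


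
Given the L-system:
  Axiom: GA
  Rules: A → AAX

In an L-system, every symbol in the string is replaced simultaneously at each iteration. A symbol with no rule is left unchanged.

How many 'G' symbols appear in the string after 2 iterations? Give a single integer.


Answer: 1

Derivation:
Step 0: GA  (1 'G')
Step 1: GAAX  (1 'G')
Step 2: GAAXAAXX  (1 'G')


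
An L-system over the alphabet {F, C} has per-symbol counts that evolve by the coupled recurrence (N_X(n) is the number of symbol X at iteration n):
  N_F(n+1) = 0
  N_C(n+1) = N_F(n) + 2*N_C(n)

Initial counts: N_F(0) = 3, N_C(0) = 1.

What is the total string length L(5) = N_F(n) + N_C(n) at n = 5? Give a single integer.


Step 0: N_F=3, N_C=1, L=4
Step 1: N_F=0, N_C=5, L=5
Step 2: N_F=0, N_C=10, L=10
Step 3: N_F=0, N_C=20, L=20
Step 4: N_F=0, N_C=40, L=40
Step 5: N_F=0, N_C=80, L=80

Answer: 80


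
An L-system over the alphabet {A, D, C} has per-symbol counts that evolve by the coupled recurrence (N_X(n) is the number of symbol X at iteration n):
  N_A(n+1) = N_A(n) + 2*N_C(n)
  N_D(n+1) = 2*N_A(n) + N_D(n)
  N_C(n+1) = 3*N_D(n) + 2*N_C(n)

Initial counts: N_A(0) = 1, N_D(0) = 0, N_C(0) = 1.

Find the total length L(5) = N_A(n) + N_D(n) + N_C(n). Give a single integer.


Step 0: N_A=1, N_D=0, N_C=1, L=2
Step 1: N_A=3, N_D=2, N_C=2, L=7
Step 2: N_A=7, N_D=8, N_C=10, L=25
Step 3: N_A=27, N_D=22, N_C=44, L=93
Step 4: N_A=115, N_D=76, N_C=154, L=345
Step 5: N_A=423, N_D=306, N_C=536, L=1265

Answer: 1265


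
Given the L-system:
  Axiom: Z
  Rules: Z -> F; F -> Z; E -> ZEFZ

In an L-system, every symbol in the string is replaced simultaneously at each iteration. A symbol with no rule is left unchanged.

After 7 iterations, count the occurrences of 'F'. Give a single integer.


Step 0: Z  (0 'F')
Step 1: F  (1 'F')
Step 2: Z  (0 'F')
Step 3: F  (1 'F')
Step 4: Z  (0 'F')
Step 5: F  (1 'F')
Step 6: Z  (0 'F')
Step 7: F  (1 'F')

Answer: 1


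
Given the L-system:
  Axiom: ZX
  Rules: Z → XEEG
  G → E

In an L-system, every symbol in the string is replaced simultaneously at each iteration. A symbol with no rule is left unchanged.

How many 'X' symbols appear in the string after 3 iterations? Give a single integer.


Step 0: ZX  (1 'X')
Step 1: XEEGX  (2 'X')
Step 2: XEEEX  (2 'X')
Step 3: XEEEX  (2 'X')

Answer: 2


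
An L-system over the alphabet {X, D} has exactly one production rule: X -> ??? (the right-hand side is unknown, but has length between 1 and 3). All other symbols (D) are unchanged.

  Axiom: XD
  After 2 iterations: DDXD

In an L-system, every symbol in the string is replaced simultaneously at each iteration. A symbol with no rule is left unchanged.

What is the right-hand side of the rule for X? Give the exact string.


Trying X -> DX:
  Step 0: XD
  Step 1: DXD
  Step 2: DDXD
Matches the given result.

Answer: DX


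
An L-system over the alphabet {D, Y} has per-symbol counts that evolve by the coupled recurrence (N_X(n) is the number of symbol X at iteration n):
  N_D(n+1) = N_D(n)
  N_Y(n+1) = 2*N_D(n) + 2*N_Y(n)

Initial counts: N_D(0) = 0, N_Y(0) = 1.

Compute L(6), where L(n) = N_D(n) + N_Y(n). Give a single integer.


Answer: 64

Derivation:
Step 0: N_D=0, N_Y=1, L=1
Step 1: N_D=0, N_Y=2, L=2
Step 2: N_D=0, N_Y=4, L=4
Step 3: N_D=0, N_Y=8, L=8
Step 4: N_D=0, N_Y=16, L=16
Step 5: N_D=0, N_Y=32, L=32
Step 6: N_D=0, N_Y=64, L=64
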